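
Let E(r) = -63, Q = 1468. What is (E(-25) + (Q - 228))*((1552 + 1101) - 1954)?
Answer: 822723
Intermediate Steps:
(E(-25) + (Q - 228))*((1552 + 1101) - 1954) = (-63 + (1468 - 228))*((1552 + 1101) - 1954) = (-63 + 1240)*(2653 - 1954) = 1177*699 = 822723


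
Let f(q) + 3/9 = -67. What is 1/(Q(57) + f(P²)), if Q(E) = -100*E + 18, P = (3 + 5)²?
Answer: -3/17248 ≈ -0.00017393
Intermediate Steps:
P = 64 (P = 8² = 64)
Q(E) = 18 - 100*E
f(q) = -202/3 (f(q) = -⅓ - 67 = -202/3)
1/(Q(57) + f(P²)) = 1/((18 - 100*57) - 202/3) = 1/((18 - 5700) - 202/3) = 1/(-5682 - 202/3) = 1/(-17248/3) = -3/17248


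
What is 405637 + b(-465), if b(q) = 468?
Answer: 406105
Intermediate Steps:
405637 + b(-465) = 405637 + 468 = 406105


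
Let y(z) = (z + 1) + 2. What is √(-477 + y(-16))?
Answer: 7*I*√10 ≈ 22.136*I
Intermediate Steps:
y(z) = 3 + z (y(z) = (1 + z) + 2 = 3 + z)
√(-477 + y(-16)) = √(-477 + (3 - 16)) = √(-477 - 13) = √(-490) = 7*I*√10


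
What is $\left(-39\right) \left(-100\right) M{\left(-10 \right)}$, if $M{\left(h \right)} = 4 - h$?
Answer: $54600$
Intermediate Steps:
$\left(-39\right) \left(-100\right) M{\left(-10 \right)} = \left(-39\right) \left(-100\right) \left(4 - -10\right) = 3900 \left(4 + 10\right) = 3900 \cdot 14 = 54600$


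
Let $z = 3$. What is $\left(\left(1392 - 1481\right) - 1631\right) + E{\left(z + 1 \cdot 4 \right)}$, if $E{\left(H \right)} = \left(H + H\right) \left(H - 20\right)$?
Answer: $-1902$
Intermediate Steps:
$E{\left(H \right)} = 2 H \left(-20 + H\right)$
$\left(\left(1392 - 1481\right) - 1631\right) + E{\left(z + 1 \cdot 4 \right)} = \left(\left(1392 - 1481\right) - 1631\right) + 2 \left(3 + 1 \cdot 4\right) \left(-20 + \left(3 + 1 \cdot 4\right)\right) = \left(-89 - 1631\right) + 2 \left(3 + 4\right) \left(-20 + \left(3 + 4\right)\right) = -1720 + 2 \cdot 7 \left(-20 + 7\right) = -1720 + 2 \cdot 7 \left(-13\right) = -1720 - 182 = -1902$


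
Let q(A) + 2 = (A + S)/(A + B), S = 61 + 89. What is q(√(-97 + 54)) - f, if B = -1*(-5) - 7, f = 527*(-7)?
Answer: 173032/47 - 152*I*√43/47 ≈ 3681.5 - 21.207*I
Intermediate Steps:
f = -3689
S = 150
B = -2 (B = 5 - 7 = -2)
q(A) = -2 + (150 + A)/(-2 + A) (q(A) = -2 + (A + 150)/(A - 2) = -2 + (150 + A)/(-2 + A))
q(√(-97 + 54)) - f = (154 - √(-97 + 54))/(-2 + √(-97 + 54)) - 1*(-3689) = (154 - √(-43))/(-2 + √(-43)) + 3689 = (154 - I*√43)/(-2 + I*√43) + 3689 = 3689 + (154 - I*√43)/(-2 + I*√43)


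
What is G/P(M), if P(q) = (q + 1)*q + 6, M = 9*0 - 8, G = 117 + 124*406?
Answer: 50461/62 ≈ 813.89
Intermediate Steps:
G = 50461 (G = 117 + 50344 = 50461)
M = -8 (M = 0 - 8 = -8)
P(q) = 6 + q*(1 + q) (P(q) = (1 + q)*q + 6 = q*(1 + q) + 6 = 6 + q*(1 + q))
G/P(M) = 50461/(6 - 8 + (-8)**2) = 50461/(6 - 8 + 64) = 50461/62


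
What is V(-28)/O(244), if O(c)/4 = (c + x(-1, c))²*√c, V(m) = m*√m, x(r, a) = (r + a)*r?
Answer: -7*I*√427/61 ≈ -2.3713*I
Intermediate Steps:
x(r, a) = r*(a + r) (x(r, a) = (a + r)*r = r*(a + r))
V(m) = m^(3/2)
O(c) = 4*√c (O(c) = 4*((c - (c - 1))²*√c) = 4*((c - (-1 + c))²*√c) = 4*((c + (1 - c))²*√c) = 4*(1²*√c) = 4*(1*√c) = 4*√c)
V(-28)/O(244) = (-28)^(3/2)/((4*√244)) = (-56*I*√7)/((4*(2*√61))) = (-56*I*√7)/((8*√61)) = (-56*I*√7)*(√61/488) = -7*I*√427/61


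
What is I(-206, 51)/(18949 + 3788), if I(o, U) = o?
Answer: -206/22737 ≈ -0.0090601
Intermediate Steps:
I(-206, 51)/(18949 + 3788) = -206/(18949 + 3788) = -206/22737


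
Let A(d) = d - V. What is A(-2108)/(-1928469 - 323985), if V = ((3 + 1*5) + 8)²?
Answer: 394/375409 ≈ 0.0010495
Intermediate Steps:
V = 256 (V = ((3 + 5) + 8)² = (8 + 8)² = 16² = 256)
A(d) = -256 + d (A(d) = d - 1*256 = d - 256 = -256 + d)
A(-2108)/(-1928469 - 323985) = (-256 - 2108)/(-1928469 - 323985) = -2364/(-2252454) = -2364*(-1/2252454) = 394/375409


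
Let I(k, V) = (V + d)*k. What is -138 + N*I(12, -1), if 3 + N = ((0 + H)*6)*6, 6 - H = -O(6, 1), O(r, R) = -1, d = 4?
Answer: 6234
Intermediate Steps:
H = 5 (H = 6 - (-1)*(-1) = 6 - 1*1 = 6 - 1 = 5)
I(k, V) = k*(4 + V) (I(k, V) = (V + 4)*k = (4 + V)*k = k*(4 + V))
N = 177 (N = -3 + ((0 + 5)*6)*6 = -3 + (5*6)*6 = -3 + 30*6 = -3 + 180 = 177)
-138 + N*I(12, -1) = -138 + 177*(12*(4 - 1)) = -138 + 177*(12*3) = -138 + 177*36 = -138 + 6372 = 6234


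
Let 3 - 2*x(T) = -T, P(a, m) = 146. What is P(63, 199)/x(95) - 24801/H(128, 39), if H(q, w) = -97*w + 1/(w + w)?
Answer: 137870080/14458577 ≈ 9.5355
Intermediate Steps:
H(q, w) = 1/(2*w) - 97*w (H(q, w) = -97*w + 1/(2*w) = 1/(2*w) - 97*w)
x(T) = 3/2 + T/2 (x(T) = 3/2 - (-1)*T/2 = 3/2 + T/2)
P(63, 199)/x(95) - 24801/H(128, 39) = 146/(3/2 + (1/2)*95) - 24801/((1/2)/39 - 97*39) = 146/(3/2 + 95/2) - 24801/((1/2)*(1/39) - 3783) = 146/49 - 24801/(1/78 - 3783) = 146*(1/49) - 24801/(-295073/78) = 146/49 - 24801*(-78/295073) = 146/49 + 1934478/295073 = 137870080/14458577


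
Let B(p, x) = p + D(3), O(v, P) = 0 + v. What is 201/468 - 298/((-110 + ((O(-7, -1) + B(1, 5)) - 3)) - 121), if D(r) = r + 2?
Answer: 62233/36660 ≈ 1.6976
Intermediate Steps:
D(r) = 2 + r
O(v, P) = v
B(p, x) = 5 + p (B(p, x) = p + (2 + 3) = p + 5 = 5 + p)
201/468 - 298/((-110 + ((O(-7, -1) + B(1, 5)) - 3)) - 121) = 201/468 - 298/((-110 + ((-7 + (5 + 1)) - 3)) - 121) = 201*(1/468) - 298/((-110 + ((-7 + 6) - 3)) - 121) = 67/156 - 298/((-110 + (-1 - 3)) - 121) = 67/156 - 298/((-110 - 4) - 121) = 67/156 - 298/(-114 - 121) = 67/156 - 298/(-235) = 67/156 - 298*(-1/235) = 67/156 + 298/235 = 62233/36660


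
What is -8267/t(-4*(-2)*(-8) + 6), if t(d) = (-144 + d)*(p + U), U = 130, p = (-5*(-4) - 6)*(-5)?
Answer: 8267/12120 ≈ 0.68210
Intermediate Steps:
p = -70 (p = (20 - 6)*(-5) = 14*(-5) = -70)
t(d) = -8640 + 60*d (t(d) = (-144 + d)*(-70 + 130) = (-144 + d)*60 = -8640 + 60*d)
-8267/t(-4*(-2)*(-8) + 6) = -8267/(-8640 + 60*(-4*(-2)*(-8) + 6)) = -8267/(-8640 + 60*(8*(-8) + 6)) = -8267/(-8640 + 60*(-64 + 6)) = -8267/(-8640 + 60*(-58)) = -8267/(-8640 - 3480) = -8267/(-12120) = -8267*(-1/12120) = 8267/12120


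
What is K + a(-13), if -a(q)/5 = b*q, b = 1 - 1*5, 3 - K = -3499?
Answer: 3242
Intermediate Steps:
K = 3502 (K = 3 - 1*(-3499) = 3 + 3499 = 3502)
b = -4 (b = 1 - 5 = -4)
a(q) = 20*q (a(q) = -(-20)*q = 20*q)
K + a(-13) = 3502 + 20*(-13) = 3502 - 260 = 3242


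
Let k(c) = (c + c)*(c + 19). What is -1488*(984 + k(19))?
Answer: -3612864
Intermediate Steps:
k(c) = 2*c*(19 + c) (k(c) = (2*c)*(19 + c) = 2*c*(19 + c))
-1488*(984 + k(19)) = -1488*(984 + 2*19*(19 + 19)) = -1488*(984 + 2*19*38) = -1488*(984 + 1444) = -1488*2428 = -3612864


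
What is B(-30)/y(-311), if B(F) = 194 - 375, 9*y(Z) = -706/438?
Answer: 356751/353 ≈ 1010.6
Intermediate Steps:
y(Z) = -353/1971 (y(Z) = (-706/438)/9 = (-706*1/438)/9 = (⅑)*(-353/219) = -353/1971)
B(F) = -181
B(-30)/y(-311) = -181/(-353/1971) = -181*(-1971/353) = 356751/353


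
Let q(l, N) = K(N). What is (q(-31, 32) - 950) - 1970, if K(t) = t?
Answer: -2888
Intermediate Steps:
q(l, N) = N
(q(-31, 32) - 950) - 1970 = (32 - 950) - 1970 = -918 - 1970 = -2888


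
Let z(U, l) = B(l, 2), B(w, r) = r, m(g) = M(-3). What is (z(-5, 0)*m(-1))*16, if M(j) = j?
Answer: -96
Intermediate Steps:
m(g) = -3
z(U, l) = 2
(z(-5, 0)*m(-1))*16 = (2*(-3))*16 = -6*16 = -96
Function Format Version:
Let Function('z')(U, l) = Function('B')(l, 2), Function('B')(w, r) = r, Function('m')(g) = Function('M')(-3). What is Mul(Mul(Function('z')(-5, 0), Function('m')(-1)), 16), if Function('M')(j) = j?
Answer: -96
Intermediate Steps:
Function('m')(g) = -3
Function('z')(U, l) = 2
Mul(Mul(Function('z')(-5, 0), Function('m')(-1)), 16) = Mul(Mul(2, -3), 16) = Mul(-6, 16) = -96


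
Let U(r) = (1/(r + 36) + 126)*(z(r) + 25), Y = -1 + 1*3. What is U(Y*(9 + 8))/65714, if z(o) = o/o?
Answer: 114673/2299990 ≈ 0.049858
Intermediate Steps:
z(o) = 1
Y = 2 (Y = -1 + 3 = 2)
U(r) = 3276 + 26/(36 + r) (U(r) = (1/(r + 36) + 126)*(1 + 25) = (1/(36 + r) + 126)*26 = (126 + 1/(36 + r))*26 = 3276 + 26/(36 + r))
U(Y*(9 + 8))/65714 = (26*(4537 + 126*(2*(9 + 8)))/(36 + 2*(9 + 8)))/65714 = (26*(4537 + 126*(2*17))/(36 + 2*17))*(1/65714) = (26*(4537 + 126*34)/(36 + 34))*(1/65714) = (26*(4537 + 4284)/70)*(1/65714) = (26*(1/70)*8821)*(1/65714) = (114673/35)*(1/65714) = 114673/2299990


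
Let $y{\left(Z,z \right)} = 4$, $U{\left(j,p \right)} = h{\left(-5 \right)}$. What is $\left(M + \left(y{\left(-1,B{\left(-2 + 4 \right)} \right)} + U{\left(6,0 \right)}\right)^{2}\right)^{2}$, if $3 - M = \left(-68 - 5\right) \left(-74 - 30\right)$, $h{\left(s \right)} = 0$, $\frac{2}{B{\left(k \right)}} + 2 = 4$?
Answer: $57350329$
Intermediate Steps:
$B{\left(k \right)} = 1$ ($B{\left(k \right)} = \frac{2}{-2 + 4} = \frac{2}{2} = 2 \cdot \frac{1}{2} = 1$)
$U{\left(j,p \right)} = 0$
$M = -7589$ ($M = 3 - \left(-68 - 5\right) \left(-74 - 30\right) = 3 - \left(-73\right) \left(-104\right) = 3 - 7592 = -7589$)
$\left(M + \left(y{\left(-1,B{\left(-2 + 4 \right)} \right)} + U{\left(6,0 \right)}\right)^{2}\right)^{2} = \left(-7589 + \left(4 + 0\right)^{2}\right)^{2} = \left(-7589 + 4^{2}\right)^{2} = \left(-7589 + 16\right)^{2} = \left(-7573\right)^{2} = 57350329$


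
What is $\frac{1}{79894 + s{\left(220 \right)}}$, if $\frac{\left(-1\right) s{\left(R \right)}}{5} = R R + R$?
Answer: $- \frac{1}{163206} \approx -6.1272 \cdot 10^{-6}$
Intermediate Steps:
$s{\left(R \right)} = - 5 R - 5 R^{2}$ ($s{\left(R \right)} = - 5 \left(R R + R\right) = - 5 \left(R^{2} + R\right) = - 5 \left(R + R^{2}\right) = - 5 R - 5 R^{2}$)
$\frac{1}{79894 + s{\left(220 \right)}} = \frac{1}{79894 - 1100 \left(1 + 220\right)} = \frac{1}{79894 - 1100 \cdot 221} = \frac{1}{79894 - 243100} = \frac{1}{-163206} = - \frac{1}{163206}$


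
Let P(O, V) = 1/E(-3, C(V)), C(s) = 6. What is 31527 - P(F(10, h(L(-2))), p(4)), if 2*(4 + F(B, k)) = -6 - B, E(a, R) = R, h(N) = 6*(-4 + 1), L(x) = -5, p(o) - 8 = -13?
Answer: 189161/6 ≈ 31527.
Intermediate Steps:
p(o) = -5 (p(o) = 8 - 13 = -5)
h(N) = -18 (h(N) = 6*(-3) = -18)
F(B, k) = -7 - B/2 (F(B, k) = -4 + (-6 - B)/2 = -4 + (-3 - B/2) = -7 - B/2)
P(O, V) = ⅙ (P(O, V) = 1/6 = ⅙)
31527 - P(F(10, h(L(-2))), p(4)) = 31527 - 1*⅙ = 31527 - ⅙ = 189161/6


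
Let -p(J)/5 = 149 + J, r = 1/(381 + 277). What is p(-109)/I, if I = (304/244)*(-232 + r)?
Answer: 401380/580089 ≈ 0.69193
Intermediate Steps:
r = 1/658 ≈ 0.0015198
I = -5800890/20069 (I = (304/244)*(-232 + 1/658) = (304*(1/244))*(-152655/658) = (76/61)*(-152655/658) = -5800890/20069 ≈ -289.05)
p(J) = -745 - 5*J (p(J) = -5*(149 + J) = -745 - 5*J)
p(-109)/I = (-745 - 5*(-109))/(-5800890/20069) = (-745 + 545)*(-20069/5800890) = -200*(-20069/5800890) = 401380/580089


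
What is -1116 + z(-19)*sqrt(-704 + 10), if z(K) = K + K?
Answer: -1116 - 38*I*sqrt(694) ≈ -1116.0 - 1001.1*I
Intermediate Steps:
z(K) = 2*K
-1116 + z(-19)*sqrt(-704 + 10) = -1116 + (2*(-19))*sqrt(-704 + 10) = -1116 - 38*I*sqrt(694)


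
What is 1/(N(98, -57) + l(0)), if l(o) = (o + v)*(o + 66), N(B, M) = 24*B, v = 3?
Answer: 1/2550 ≈ 0.00039216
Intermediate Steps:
l(o) = (3 + o)*(66 + o) (l(o) = (o + 3)*(o + 66) = (3 + o)*(66 + o))
1/(N(98, -57) + l(0)) = 1/(24*98 + (198 + 0² + 69*0)) = 1/(2352 + (198 + 0 + 0)) = 1/(2352 + 198) = 1/2550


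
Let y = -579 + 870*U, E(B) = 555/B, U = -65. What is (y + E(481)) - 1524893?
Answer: -20566271/13 ≈ -1.5820e+6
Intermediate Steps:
y = -57129 (y = -579 + 870*(-65) = -579 - 56550 = -57129)
(y + E(481)) - 1524893 = (-57129 + 555/481) - 1524893 = (-57129 + 555*(1/481)) - 1524893 = (-57129 + 15/13) - 1524893 = -742662/13 - 1524893 = -20566271/13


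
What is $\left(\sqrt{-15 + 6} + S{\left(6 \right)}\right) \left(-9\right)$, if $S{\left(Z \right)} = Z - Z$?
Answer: $- 27 i \approx - 27.0 i$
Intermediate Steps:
$S{\left(Z \right)} = 0$
$\left(\sqrt{-15 + 6} + S{\left(6 \right)}\right) \left(-9\right) = \left(\sqrt{-15 + 6} + 0\right) \left(-9\right) = \left(\sqrt{-9} + 0\right) \left(-9\right) = \left(3 i + 0\right) \left(-9\right) = 3 i \left(-9\right) = - 27 i$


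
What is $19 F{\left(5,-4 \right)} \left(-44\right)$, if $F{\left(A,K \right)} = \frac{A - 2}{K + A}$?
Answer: $-2508$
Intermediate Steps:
$F{\left(A,K \right)} = \frac{-2 + A}{A + K}$
$19 F{\left(5,-4 \right)} \left(-44\right) = 19 \frac{-2 + 5}{5 - 4} \left(-44\right) = 19 \cdot 1^{-1} \cdot 3 \left(-44\right) = 19 \cdot 1 \cdot 3 \left(-44\right) = 19 \cdot 3 \left(-44\right) = 57 \left(-44\right) = -2508$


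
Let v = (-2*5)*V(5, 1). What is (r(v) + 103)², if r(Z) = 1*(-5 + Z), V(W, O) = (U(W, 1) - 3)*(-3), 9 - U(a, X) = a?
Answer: 16384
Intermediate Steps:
U(a, X) = 9 - a
V(W, O) = -18 + 3*W (V(W, O) = ((9 - W) - 3)*(-3) = (6 - W)*(-3) = -18 + 3*W)
v = 30 (v = (-2*5)*(-18 + 3*5) = -10*(-18 + 15) = -10*(-3) = 30)
r(Z) = -5 + Z
(r(v) + 103)² = ((-5 + 30) + 103)² = (25 + 103)² = 128² = 16384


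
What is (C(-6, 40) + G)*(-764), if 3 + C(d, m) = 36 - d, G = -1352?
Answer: 1003132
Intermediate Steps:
C(d, m) = 33 - d (C(d, m) = -3 + (36 - d) = 33 - d)
(C(-6, 40) + G)*(-764) = ((33 - 1*(-6)) - 1352)*(-764) = ((33 + 6) - 1352)*(-764) = (39 - 1352)*(-764) = -1313*(-764) = 1003132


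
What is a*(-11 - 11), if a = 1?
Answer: -22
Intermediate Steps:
a*(-11 - 11) = 1*(-11 - 11) = 1*(-22) = -22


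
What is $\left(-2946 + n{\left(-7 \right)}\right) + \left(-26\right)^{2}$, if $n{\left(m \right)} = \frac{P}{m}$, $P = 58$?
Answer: $- \frac{15948}{7} \approx -2278.3$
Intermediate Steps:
$n{\left(m \right)} = \frac{58}{m}$
$\left(-2946 + n{\left(-7 \right)}\right) + \left(-26\right)^{2} = \left(-2946 + \frac{58}{-7}\right) + \left(-26\right)^{2} = \left(-2946 + 58 \left(- \frac{1}{7}\right)\right) + 676 = \left(-2946 - \frac{58}{7}\right) + 676 = - \frac{20680}{7} + 676 = - \frac{15948}{7}$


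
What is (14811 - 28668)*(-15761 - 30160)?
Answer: 636327297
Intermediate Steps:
(14811 - 28668)*(-15761 - 30160) = -13857*(-45921) = 636327297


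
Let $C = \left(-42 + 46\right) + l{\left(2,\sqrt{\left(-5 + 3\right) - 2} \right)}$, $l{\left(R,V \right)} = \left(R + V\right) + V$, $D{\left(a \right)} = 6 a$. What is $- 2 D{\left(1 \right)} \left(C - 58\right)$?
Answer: $624 - 48 i \approx 624.0 - 48.0 i$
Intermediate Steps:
$l{\left(R,V \right)} = R + 2 V$
$C = 6 + 4 i$ ($C = \left(-42 + 46\right) + \left(2 + 2 \sqrt{\left(-5 + 3\right) - 2}\right) = 4 + \left(2 + 2 \sqrt{-2 - 2}\right) = 4 + \left(2 + 2 \sqrt{-4}\right) = 4 + \left(2 + 2 \cdot 2 i\right) = 4 + \left(2 + 4 i\right) = 6 + 4 i \approx 6.0 + 4.0 i$)
$- 2 D{\left(1 \right)} \left(C - 58\right) = - 2 \cdot 6 \cdot 1 \left(\left(6 + 4 i\right) - 58\right) = \left(-2\right) 6 \left(-52 + 4 i\right) = - 12 \left(-52 + 4 i\right) = 624 - 48 i$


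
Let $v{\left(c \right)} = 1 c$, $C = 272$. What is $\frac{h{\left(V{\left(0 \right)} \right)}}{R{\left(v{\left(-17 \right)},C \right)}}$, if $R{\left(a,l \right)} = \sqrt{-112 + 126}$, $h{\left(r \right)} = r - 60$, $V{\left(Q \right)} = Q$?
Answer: $- \frac{30 \sqrt{14}}{7} \approx -16.036$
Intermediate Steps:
$v{\left(c \right)} = c$
$h{\left(r \right)} = -60 + r$
$R{\left(a,l \right)} = \sqrt{14}$
$\frac{h{\left(V{\left(0 \right)} \right)}}{R{\left(v{\left(-17 \right)},C \right)}} = \frac{-60 + 0}{\sqrt{14}} = - 60 \frac{\sqrt{14}}{14} = - \frac{30 \sqrt{14}}{7}$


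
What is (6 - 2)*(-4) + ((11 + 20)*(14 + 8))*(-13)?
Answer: -8882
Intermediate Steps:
(6 - 2)*(-4) + ((11 + 20)*(14 + 8))*(-13) = 4*(-4) + (31*22)*(-13) = -16 + 682*(-13) = -16 - 8866 = -8882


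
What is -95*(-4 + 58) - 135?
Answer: -5265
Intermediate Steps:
-95*(-4 + 58) - 135 = -95*54 - 135 = -5130 - 135 = -5265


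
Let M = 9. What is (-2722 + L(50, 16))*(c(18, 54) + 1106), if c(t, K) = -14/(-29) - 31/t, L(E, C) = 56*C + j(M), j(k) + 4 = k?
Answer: -350047795/174 ≈ -2.0118e+6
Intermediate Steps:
j(k) = -4 + k
L(E, C) = 5 + 56*C (L(E, C) = 56*C + (-4 + 9) = 56*C + 5 = 5 + 56*C)
c(t, K) = 14/29 - 31/t (c(t, K) = -14*(-1/29) - 31/t = 14/29 - 31/t)
(-2722 + L(50, 16))*(c(18, 54) + 1106) = (-2722 + (5 + 56*16))*((14/29 - 31/18) + 1106) = (-2722 + (5 + 896))*((14/29 - 31*1/18) + 1106) = (-2722 + 901)*((14/29 - 31/18) + 1106) = -1821*(-647/522 + 1106) = -1821*576685/522 = -350047795/174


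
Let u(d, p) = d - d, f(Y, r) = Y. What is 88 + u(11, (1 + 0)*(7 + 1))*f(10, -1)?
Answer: 88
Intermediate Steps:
u(d, p) = 0
88 + u(11, (1 + 0)*(7 + 1))*f(10, -1) = 88 + 0*10 = 88 + 0 = 88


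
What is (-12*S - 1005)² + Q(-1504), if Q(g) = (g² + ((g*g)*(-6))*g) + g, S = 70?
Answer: 20418096921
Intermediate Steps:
Q(g) = g + g² - 6*g³ (Q(g) = (g² + (g²*(-6))*g) + g = (g² + (-6*g²)*g) + g = (g² - 6*g³) + g = g + g² - 6*g³)
(-12*S - 1005)² + Q(-1504) = (-12*70 - 1005)² - 1504*(1 - 1504 - 6*(-1504)²) = (-840 - 1005)² - 1504*(1 - 1504 - 6*2262016) = (-1845)² - 1504*(1 - 1504 - 13572096) = 3404025 - 1504*(-13573599) = 3404025 + 20414692896 = 20418096921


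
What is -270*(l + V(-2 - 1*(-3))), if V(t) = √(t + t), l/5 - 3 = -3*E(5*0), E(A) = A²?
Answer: -4050 - 270*√2 ≈ -4431.8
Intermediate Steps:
l = 15 (l = 15 + 5*(-3*(5*0)²) = 15 + 5*(-3*0²) = 15 + 5*(-3*0) = 15 + 5*0 = 15 + 0 = 15)
V(t) = √2*√t (V(t) = √(2*t) = √2*√t)
-270*(l + V(-2 - 1*(-3))) = -270*(15 + √2*√(-2 - 1*(-3))) = -270*(15 + √2*√(-2 + 3)) = -270*(15 + √2*√1) = -270*(15 + √2*1) = -270*(15 + √2) = -4050 - 270*√2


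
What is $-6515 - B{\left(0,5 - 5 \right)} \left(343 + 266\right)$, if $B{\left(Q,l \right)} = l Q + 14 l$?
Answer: $-6515$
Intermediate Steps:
$B{\left(Q,l \right)} = 14 l + Q l$ ($B{\left(Q,l \right)} = Q l + 14 l = 14 l + Q l$)
$-6515 - B{\left(0,5 - 5 \right)} \left(343 + 266\right) = -6515 - \left(5 - 5\right) \left(14 + 0\right) \left(343 + 266\right) = -6515 - 0 \cdot 14 \cdot 609 = -6515 - 0 \cdot 609 = -6515 - 0 = -6515 + 0 = -6515$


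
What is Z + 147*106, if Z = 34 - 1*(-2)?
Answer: 15618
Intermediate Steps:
Z = 36 (Z = 34 + 2 = 36)
Z + 147*106 = 36 + 147*106 = 36 + 15582 = 15618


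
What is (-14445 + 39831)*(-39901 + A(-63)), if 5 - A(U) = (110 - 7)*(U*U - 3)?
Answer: -11382930084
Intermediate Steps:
A(U) = 314 - 103*U² (A(U) = 5 - (110 - 7)*(U*U - 3) = 5 - 103*(U² - 3) = 5 - 103*(-3 + U²) = 5 - (-309 + 103*U²) = 5 + (309 - 103*U²) = 314 - 103*U²)
(-14445 + 39831)*(-39901 + A(-63)) = (-14445 + 39831)*(-39901 + (314 - 103*(-63)²)) = 25386*(-39901 + (314 - 103*3969)) = 25386*(-39901 + (314 - 408807)) = 25386*(-39901 - 408493) = 25386*(-448394) = -11382930084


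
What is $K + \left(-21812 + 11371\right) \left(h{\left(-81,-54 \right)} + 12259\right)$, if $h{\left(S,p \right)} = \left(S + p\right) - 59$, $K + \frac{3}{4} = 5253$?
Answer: $- \frac{503861651}{4} \approx -1.2597 \cdot 10^{8}$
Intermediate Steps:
$K = \frac{21009}{4}$ ($K = - \frac{3}{4} + 5253 = \frac{21009}{4} \approx 5252.3$)
$h{\left(S,p \right)} = -59 + S + p$
$K + \left(-21812 + 11371\right) \left(h{\left(-81,-54 \right)} + 12259\right) = \frac{21009}{4} + \left(-21812 + 11371\right) \left(\left(-59 - 81 - 54\right) + 12259\right) = \frac{21009}{4} - 10441 \left(-194 + 12259\right) = \frac{21009}{4} - 125970665 = - \frac{503861651}{4}$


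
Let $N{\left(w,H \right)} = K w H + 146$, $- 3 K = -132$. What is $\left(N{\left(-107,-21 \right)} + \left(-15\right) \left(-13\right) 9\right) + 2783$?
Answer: $103552$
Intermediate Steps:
$K = 44$ ($K = \left(- \frac{1}{3}\right) \left(-132\right) = 44$)
$N{\left(w,H \right)} = 146 + 44 H w$ ($N{\left(w,H \right)} = 44 w H + 146 = 44 H w + 146 = 146 + 44 H w$)
$\left(N{\left(-107,-21 \right)} + \left(-15\right) \left(-13\right) 9\right) + 2783 = \left(\left(146 + 44 \left(-21\right) \left(-107\right)\right) + \left(-15\right) \left(-13\right) 9\right) + 2783 = \left(\left(146 + 98868\right) + 195 \cdot 9\right) + 2783 = \left(99014 + 1755\right) + 2783 = 100769 + 2783 = 103552$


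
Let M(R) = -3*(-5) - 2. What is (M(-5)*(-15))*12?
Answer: -2340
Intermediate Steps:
M(R) = 13 (M(R) = 15 - 2 = 13)
(M(-5)*(-15))*12 = (13*(-15))*12 = -195*12 = -2340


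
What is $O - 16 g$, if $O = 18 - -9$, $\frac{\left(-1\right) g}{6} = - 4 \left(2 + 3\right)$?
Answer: $-1893$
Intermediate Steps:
$g = 120$ ($g = - 6 \left(- 4 \left(2 + 3\right)\right) = - 6 \left(\left(-4\right) 5\right) = \left(-6\right) \left(-20\right) = 120$)
$O = 27$ ($O = 18 + 9 = 27$)
$O - 16 g = 27 - 1920 = -1893$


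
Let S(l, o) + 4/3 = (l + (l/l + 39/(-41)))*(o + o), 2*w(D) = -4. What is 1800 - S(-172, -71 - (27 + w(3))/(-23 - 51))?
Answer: -102395482/4551 ≈ -22500.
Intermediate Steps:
w(D) = -2 (w(D) = (½)*(-4) = -2)
S(l, o) = -4/3 + 2*o*(2/41 + l) (S(l, o) = -4/3 + (l + (l/l + 39/(-41)))*(o + o) = -4/3 + (l + (1 + 39*(-1/41)))*(2*o) = -4/3 + (l + (1 - 39/41))*(2*o) = -4/3 + (l + 2/41)*(2*o) = -4/3 + (2/41 + l)*(2*o) = -4/3 + 2*o*(2/41 + l))
1800 - S(-172, -71 - (27 + w(3))/(-23 - 51)) = 1800 - (-4/3 + 4*(-71 - (27 - 2)/(-23 - 51))/41 + 2*(-172)*(-71 - (27 - 2)/(-23 - 51))) = 1800 - (-4/3 + 4*(-71 - 25/(-74))/41 + 2*(-172)*(-71 - 25/(-74))) = 1800 - (-4/3 + 4*(-71 - 25*(-1)/74)/41 + 2*(-172)*(-71 - 25*(-1)/74)) = 1800 - (-4/3 + 4*(-71 - 1*(-25/74))/41 + 2*(-172)*(-71 - 1*(-25/74))) = 1800 - (-4/3 + 4*(-71 + 25/74)/41 + 2*(-172)*(-71 + 25/74)) = 1800 - (-4/3 + (4/41)*(-5229/74) + 2*(-172)*(-5229/74)) = 1800 - (-4/3 - 10458/1517 + 899388/37) = 1800 - 1*110587282/4551 = 1800 - 110587282/4551 = -102395482/4551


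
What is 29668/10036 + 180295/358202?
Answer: 239164953/69132986 ≈ 3.4595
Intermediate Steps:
29668/10036 + 180295/358202 = 29668*(1/10036) + 180295*(1/358202) = 7417/2509 + 180295/358202 = 239164953/69132986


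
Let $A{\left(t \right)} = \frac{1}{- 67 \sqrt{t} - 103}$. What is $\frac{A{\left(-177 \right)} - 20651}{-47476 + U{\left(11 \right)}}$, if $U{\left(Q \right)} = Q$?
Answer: $\frac{3325480113}{7643402866} - \frac{67 i \sqrt{177}}{38217014330} \approx 0.43508 - 2.3324 \cdot 10^{-8} i$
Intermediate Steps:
$A{\left(t \right)} = \frac{1}{-103 - 67 \sqrt{t}}$
$\frac{A{\left(-177 \right)} - 20651}{-47476 + U{\left(11 \right)}} = \frac{- \frac{1}{103 + 67 \sqrt{-177}} - 20651}{-47476 + 11} = \frac{- \frac{1}{103 + 67 i \sqrt{177}} - 20651}{-47465} = \left(- \frac{1}{103 + 67 i \sqrt{177}} - 20651\right) \left(- \frac{1}{47465}\right) = \left(-20651 - \frac{1}{103 + 67 i \sqrt{177}}\right) \left(- \frac{1}{47465}\right) = \frac{20651}{47465} + \frac{1}{47465 \left(103 + 67 i \sqrt{177}\right)}$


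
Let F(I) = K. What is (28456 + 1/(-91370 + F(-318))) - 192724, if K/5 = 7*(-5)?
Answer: -15037914061/91545 ≈ -1.6427e+5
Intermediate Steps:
K = -175 (K = 5*(7*(-5)) = 5*(-35) = -175)
F(I) = -175
(28456 + 1/(-91370 + F(-318))) - 192724 = (28456 + 1/(-91370 - 175)) - 192724 = (28456 + 1/(-91545)) - 192724 = (28456 - 1/91545) - 192724 = 2605004519/91545 - 192724 = -15037914061/91545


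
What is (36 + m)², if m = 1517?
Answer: 2411809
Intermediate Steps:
(36 + m)² = (36 + 1517)² = 1553² = 2411809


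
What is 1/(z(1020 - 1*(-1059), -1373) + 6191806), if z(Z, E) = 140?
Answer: 1/6191946 ≈ 1.6150e-7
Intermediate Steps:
1/(z(1020 - 1*(-1059), -1373) + 6191806) = 1/(140 + 6191806) = 1/6191946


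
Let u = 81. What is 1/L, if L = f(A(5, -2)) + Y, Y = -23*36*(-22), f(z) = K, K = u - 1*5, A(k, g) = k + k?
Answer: 1/18292 ≈ 5.4669e-5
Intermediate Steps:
A(k, g) = 2*k
K = 76 (K = 81 - 1*5 = 81 - 5 = 76)
f(z) = 76
Y = 18216 (Y = -828*(-22) = 18216)
L = 18292 (L = 76 + 18216 = 18292)
1/L = 1/18292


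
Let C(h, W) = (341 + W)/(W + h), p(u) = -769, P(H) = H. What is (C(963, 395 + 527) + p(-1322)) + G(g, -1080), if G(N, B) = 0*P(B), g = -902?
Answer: -1448302/1885 ≈ -768.33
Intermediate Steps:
C(h, W) = (341 + W)/(W + h)
G(N, B) = 0 (G(N, B) = 0*B = 0)
(C(963, 395 + 527) + p(-1322)) + G(g, -1080) = ((341 + (395 + 527))/((395 + 527) + 963) - 769) + 0 = ((341 + 922)/(922 + 963) - 769) + 0 = (1263/1885 - 769) + 0 = -1448302/1885 + 0 = -1448302/1885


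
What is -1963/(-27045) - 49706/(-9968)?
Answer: 681932977/134792280 ≈ 5.0591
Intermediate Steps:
-1963/(-27045) - 49706/(-9968) = -1963*(-1/27045) - 49706*(-1/9968) = 1963/27045 + 24853/4984 = 681932977/134792280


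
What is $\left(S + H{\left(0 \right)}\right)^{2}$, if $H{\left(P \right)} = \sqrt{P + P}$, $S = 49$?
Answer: $2401$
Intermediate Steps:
$H{\left(P \right)} = \sqrt{2} \sqrt{P}$ ($H{\left(P \right)} = \sqrt{2 P} = \sqrt{2} \sqrt{P}$)
$\left(S + H{\left(0 \right)}\right)^{2} = \left(49 + \sqrt{2} \sqrt{0}\right)^{2} = \left(49 + \sqrt{2} \cdot 0\right)^{2} = \left(49 + 0\right)^{2} = 49^{2} = 2401$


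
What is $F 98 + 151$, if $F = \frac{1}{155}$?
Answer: $\frac{23503}{155} \approx 151.63$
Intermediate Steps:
$F = \frac{1}{155} \approx 0.0064516$
$F 98 + 151 = \frac{1}{155} \cdot 98 + 151 = \frac{98}{155} + 151 = \frac{23503}{155}$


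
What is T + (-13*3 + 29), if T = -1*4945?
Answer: -4955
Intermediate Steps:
T = -4945
T + (-13*3 + 29) = -4945 + (-13*3 + 29) = -4945 + (-39 + 29) = -4945 - 10 = -4955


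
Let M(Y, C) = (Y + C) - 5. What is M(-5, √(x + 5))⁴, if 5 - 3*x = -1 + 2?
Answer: (30 - √57)⁴/81 ≈ 3136.1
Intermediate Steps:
x = 4/3 (x = 5/3 - (-1 + 2)/3 = 5/3 - ⅓*1 = 5/3 - ⅓ = 4/3 ≈ 1.3333)
M(Y, C) = -5 + C + Y (M(Y, C) = (C + Y) - 5 = -5 + C + Y)
M(-5, √(x + 5))⁴ = (-5 + √(4/3 + 5) - 5)⁴ = (-5 + √(19/3) - 5)⁴ = (-5 + √57/3 - 5)⁴ = (-10 + √57/3)⁴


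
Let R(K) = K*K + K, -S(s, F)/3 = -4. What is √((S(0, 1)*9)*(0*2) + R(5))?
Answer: √30 ≈ 5.4772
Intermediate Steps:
S(s, F) = 12 (S(s, F) = -3*(-4) = 12)
R(K) = K + K² (R(K) = K² + K = K + K²)
√((S(0, 1)*9)*(0*2) + R(5)) = √((12*9)*(0*2) + 5*(1 + 5)) = √(108*0 + 5*6) = √(0 + 30) = √30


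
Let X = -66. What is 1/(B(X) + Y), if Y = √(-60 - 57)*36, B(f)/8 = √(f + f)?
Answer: -I/(16*√33 + 108*√13) ≈ -0.0020777*I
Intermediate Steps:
B(f) = 8*√2*√f (B(f) = 8*√(f + f) = 8*√(2*f) = 8*(√2*√f) = 8*√2*√f)
Y = 108*I*√13 (Y = √(-117)*36 = (3*I*√13)*36 = 108*I*√13 ≈ 389.4*I)
1/(B(X) + Y) = 1/(8*√2*√(-66) + 108*I*√13) = 1/(8*√2*(I*√66) + 108*I*√13) = 1/(16*I*√33 + 108*I*√13)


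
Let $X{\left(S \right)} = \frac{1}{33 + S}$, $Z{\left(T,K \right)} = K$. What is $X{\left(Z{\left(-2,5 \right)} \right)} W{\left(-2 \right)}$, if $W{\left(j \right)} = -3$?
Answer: $- \frac{3}{38} \approx -0.078947$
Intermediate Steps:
$X{\left(Z{\left(-2,5 \right)} \right)} W{\left(-2 \right)} = \frac{1}{33 + 5} \left(-3\right) = \frac{1}{38} \left(-3\right) = - \frac{3}{38}$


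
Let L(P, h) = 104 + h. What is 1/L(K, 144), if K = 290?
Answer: 1/248 ≈ 0.0040323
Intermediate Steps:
1/L(K, 144) = 1/(104 + 144) = 1/248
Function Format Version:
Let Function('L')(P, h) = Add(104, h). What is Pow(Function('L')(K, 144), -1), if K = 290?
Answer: Rational(1, 248) ≈ 0.0040323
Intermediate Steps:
Pow(Function('L')(K, 144), -1) = Pow(Add(104, 144), -1) = Pow(248, -1) = Rational(1, 248)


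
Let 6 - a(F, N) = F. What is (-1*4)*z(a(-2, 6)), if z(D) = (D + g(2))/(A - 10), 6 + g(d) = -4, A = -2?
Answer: -⅔ ≈ -0.66667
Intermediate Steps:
g(d) = -10 (g(d) = -6 - 4 = -10)
a(F, N) = 6 - F
z(D) = ⅚ - D/12 (z(D) = (D - 10)/(-2 - 10) = (-10 + D)/(-12) = (-10 + D)*(-1/12) = ⅚ - D/12)
(-1*4)*z(a(-2, 6)) = (-1*4)*(⅚ - (6 - 1*(-2))/12) = -4*(⅚ - (6 + 2)/12) = -4*(⅚ - 1/12*8) = -4*(⅚ - ⅔) = -4*⅙ = -⅔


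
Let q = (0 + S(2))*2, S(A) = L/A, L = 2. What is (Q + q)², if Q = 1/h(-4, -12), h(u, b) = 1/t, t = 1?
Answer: 9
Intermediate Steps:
S(A) = 2/A
h(u, b) = 1 (h(u, b) = 1/1 = 1)
Q = 1 (Q = 1/1 = 1)
q = 2 (q = (0 + 2/2)*2 = (0 + 2*(½))*2 = (0 + 1)*2 = 1*2 = 2)
(Q + q)² = (1 + 2)² = 3² = 9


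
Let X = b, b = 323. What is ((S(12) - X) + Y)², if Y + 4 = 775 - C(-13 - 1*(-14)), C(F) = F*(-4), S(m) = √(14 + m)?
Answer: (452 + √26)² ≈ 2.0894e+5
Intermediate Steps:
X = 323
C(F) = -4*F
Y = 775 (Y = -4 + (775 - (-4)*(-13 - 1*(-14))) = -4 + (775 - (-4)*(-13 + 14)) = -4 + (775 - (-4)) = -4 + (775 - 1*(-4)) = -4 + (775 + 4) = -4 + 779 = 775)
((S(12) - X) + Y)² = ((√(14 + 12) - 1*323) + 775)² = ((√26 - 323) + 775)² = ((-323 + √26) + 775)² = (452 + √26)²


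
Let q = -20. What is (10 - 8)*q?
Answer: -40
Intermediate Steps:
(10 - 8)*q = (10 - 8)*(-20) = 2*(-20) = -40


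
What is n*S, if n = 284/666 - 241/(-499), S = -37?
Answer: -151111/4491 ≈ -33.648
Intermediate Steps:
n = 151111/166167 (n = 284*(1/666) - 241*(-1/499) = 142/333 + 241/499 = 151111/166167 ≈ 0.90939)
n*S = (151111/166167)*(-37) = -151111/4491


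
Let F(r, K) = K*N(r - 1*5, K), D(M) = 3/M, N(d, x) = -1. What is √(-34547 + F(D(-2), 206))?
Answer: I*√34753 ≈ 186.42*I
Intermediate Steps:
F(r, K) = -K (F(r, K) = K*(-1) = -K)
√(-34547 + F(D(-2), 206)) = √(-34547 - 1*206) = √(-34547 - 206) = √(-34753) = I*√34753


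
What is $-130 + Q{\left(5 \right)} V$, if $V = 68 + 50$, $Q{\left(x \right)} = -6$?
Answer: $-838$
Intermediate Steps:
$V = 118$
$-130 + Q{\left(5 \right)} V = -130 - 708 = -838$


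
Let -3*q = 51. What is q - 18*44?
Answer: -809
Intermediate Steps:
q = -17 (q = -⅓*51 = -17)
q - 18*44 = -17 - 18*44 = -17 - 792 = -809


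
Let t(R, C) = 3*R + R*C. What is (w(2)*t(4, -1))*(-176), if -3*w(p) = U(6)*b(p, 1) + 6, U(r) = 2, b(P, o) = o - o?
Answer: 2816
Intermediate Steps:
t(R, C) = 3*R + C*R
b(P, o) = 0
w(p) = -2 (w(p) = -(2*0 + 6)/3 = -(0 + 6)/3 = -1/3*6 = -2)
(w(2)*t(4, -1))*(-176) = -8*(3 - 1)*(-176) = -8*2*(-176) = -2*8*(-176) = -16*(-176) = 2816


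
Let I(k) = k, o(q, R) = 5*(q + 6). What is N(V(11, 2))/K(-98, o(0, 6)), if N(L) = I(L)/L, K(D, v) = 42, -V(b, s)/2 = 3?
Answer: 1/42 ≈ 0.023810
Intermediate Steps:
o(q, R) = 30 + 5*q (o(q, R) = 5*(6 + q) = 30 + 5*q)
V(b, s) = -6 (V(b, s) = -2*3 = -6)
N(L) = 1 (N(L) = L/L = 1)
N(V(11, 2))/K(-98, o(0, 6)) = 1/42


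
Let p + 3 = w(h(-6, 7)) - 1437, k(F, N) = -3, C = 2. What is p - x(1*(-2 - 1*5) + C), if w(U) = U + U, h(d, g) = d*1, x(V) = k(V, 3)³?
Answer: -1425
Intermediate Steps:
x(V) = -27 (x(V) = (-3)³ = -27)
h(d, g) = d
w(U) = 2*U
p = -1452 (p = -3 + (2*(-6) - 1437) = -3 + (-12 - 1437) = -3 - 1449 = -1452)
p - x(1*(-2 - 1*5) + C) = -1452 - 1*(-27) = -1452 + 27 = -1425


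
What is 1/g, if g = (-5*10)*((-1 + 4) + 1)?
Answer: -1/200 ≈ -0.0050000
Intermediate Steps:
g = -200 (g = -50*(3 + 1) = -50*4 = -200)
1/g = 1/(-200) = -1/200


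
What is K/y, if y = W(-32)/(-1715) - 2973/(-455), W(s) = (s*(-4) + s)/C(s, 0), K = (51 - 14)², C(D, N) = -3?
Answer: 30521855/146093 ≈ 208.92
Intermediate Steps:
K = 1369 (K = 37² = 1369)
W(s) = s (W(s) = (s*(-4) + s)/(-3) = (-4*s + s)*(-⅓) = -3*s*(-⅓) = s)
y = 146093/22295 (y = -32/(-1715) - 2973/(-455) = -32*(-1/1715) - 2973*(-1/455) = 32/1715 + 2973/455 = 146093/22295 ≈ 6.5527)
K/y = 1369/(146093/22295) = 1369*(22295/146093) = 30521855/146093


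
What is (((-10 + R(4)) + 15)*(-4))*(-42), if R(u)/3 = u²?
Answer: 8904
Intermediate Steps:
R(u) = 3*u²
(((-10 + R(4)) + 15)*(-4))*(-42) = (((-10 + 3*4²) + 15)*(-4))*(-42) = (((-10 + 3*16) + 15)*(-4))*(-42) = (((-10 + 48) + 15)*(-4))*(-42) = ((38 + 15)*(-4))*(-42) = (53*(-4))*(-42) = -212*(-42) = 8904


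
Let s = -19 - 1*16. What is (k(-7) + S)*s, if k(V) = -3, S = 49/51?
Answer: 3640/51 ≈ 71.373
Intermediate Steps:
S = 49/51 (S = 49*(1/51) = 49/51 ≈ 0.96078)
s = -35 (s = -19 - 16 = -35)
(k(-7) + S)*s = (-3 + 49/51)*(-35) = -104/51*(-35) = 3640/51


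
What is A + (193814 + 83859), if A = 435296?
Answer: 712969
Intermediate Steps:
A + (193814 + 83859) = 435296 + (193814 + 83859) = 435296 + 277673 = 712969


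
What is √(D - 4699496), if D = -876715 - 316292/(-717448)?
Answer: I*√179390747838058858/179362 ≈ 2361.4*I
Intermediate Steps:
D = -157249276757/179362 (D = -876715 - 316292*(-1/717448) = -876715 + 79073/179362 = -157249276757/179362 ≈ -8.7671e+5)
√(D - 4699496) = √(-157249276757/179362 - 4699496) = √(-1000160278309/179362) = I*√179390747838058858/179362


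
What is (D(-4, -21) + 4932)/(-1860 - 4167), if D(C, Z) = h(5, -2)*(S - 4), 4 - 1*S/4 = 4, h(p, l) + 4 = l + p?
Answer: -4936/6027 ≈ -0.81898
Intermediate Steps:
h(p, l) = -4 + l + p (h(p, l) = -4 + (l + p) = -4 + l + p)
S = 0 (S = 16 - 4*4 = 16 - 16 = 0)
D(C, Z) = 4 (D(C, Z) = (-4 - 2 + 5)*(0 - 4) = -1*(-4) = 4)
(D(-4, -21) + 4932)/(-1860 - 4167) = (4 + 4932)/(-1860 - 4167) = 4936/(-6027) = 4936*(-1/6027) = -4936/6027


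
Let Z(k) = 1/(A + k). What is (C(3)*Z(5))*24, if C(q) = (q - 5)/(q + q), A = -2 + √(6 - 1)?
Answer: -6 + 2*√5 ≈ -1.5279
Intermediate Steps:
A = -2 + √5 ≈ 0.23607
Z(k) = 1/(-2 + k + √5) (Z(k) = 1/((-2 + √5) + k) = 1/(-2 + k + √5))
C(q) = (-5 + q)/(2*q) (C(q) = (-5 + q)/((2*q)) = (-5 + q)*(1/(2*q)) = (-5 + q)/(2*q))
(C(3)*Z(5))*24 = (((½)*(-5 + 3)/3)/(-2 + 5 + √5))*24 = (((½)*(⅓)*(-2))/(3 + √5))*24 = -1/(3*(3 + √5))*24 = -8/(3 + √5)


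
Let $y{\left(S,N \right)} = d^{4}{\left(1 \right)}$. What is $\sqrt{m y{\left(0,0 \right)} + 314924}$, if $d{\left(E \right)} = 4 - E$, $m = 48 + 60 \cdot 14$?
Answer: $2 \sqrt{96713} \approx 621.97$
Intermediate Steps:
$m = 888$ ($m = 48 + 840 = 888$)
$y{\left(S,N \right)} = 81$ ($y{\left(S,N \right)} = \left(4 - 1\right)^{4} = 3^{4} = 81$)
$\sqrt{m y{\left(0,0 \right)} + 314924} = \sqrt{888 \cdot 81 + 314924} = \sqrt{71928 + 314924} = \sqrt{386852} = 2 \sqrt{96713}$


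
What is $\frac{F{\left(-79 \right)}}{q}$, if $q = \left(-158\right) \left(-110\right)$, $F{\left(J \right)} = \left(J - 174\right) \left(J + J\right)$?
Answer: $\frac{23}{10} \approx 2.3$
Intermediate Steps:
$F{\left(J \right)} = 2 J \left(-174 + J\right)$ ($F{\left(J \right)} = \left(-174 + J\right) 2 J = 2 J \left(-174 + J\right)$)
$q = 17380$
$\frac{F{\left(-79 \right)}}{q} = \frac{2 \left(-79\right) \left(-174 - 79\right)}{17380} = 2 \left(-79\right) \left(-253\right) \frac{1}{17380} = 39974 \cdot \frac{1}{17380} = \frac{23}{10}$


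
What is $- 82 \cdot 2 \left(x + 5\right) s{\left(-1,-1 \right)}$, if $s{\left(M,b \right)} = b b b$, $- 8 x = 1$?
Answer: $\frac{1599}{2} \approx 799.5$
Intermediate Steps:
$x = - \frac{1}{8}$ ($x = \left(- \frac{1}{8}\right) 1 = - \frac{1}{8} \approx -0.125$)
$s{\left(M,b \right)} = b^{3}$ ($s{\left(M,b \right)} = b^{2} b = b^{3}$)
$- 82 \cdot 2 \left(x + 5\right) s{\left(-1,-1 \right)} = - 82 \cdot 2 \left(- \frac{1}{8} + 5\right) \left(-1\right)^{3} = - 82 \cdot 2 \cdot \frac{39}{8} \left(-1\right) = \left(-82\right) \frac{39}{4} \left(-1\right) = \left(- \frac{1599}{2}\right) \left(-1\right) = \frac{1599}{2}$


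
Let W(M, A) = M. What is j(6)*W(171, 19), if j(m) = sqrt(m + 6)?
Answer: 342*sqrt(3) ≈ 592.36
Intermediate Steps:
j(m) = sqrt(6 + m)
j(6)*W(171, 19) = sqrt(6 + 6)*171 = sqrt(12)*171 = (2*sqrt(3))*171 = 342*sqrt(3)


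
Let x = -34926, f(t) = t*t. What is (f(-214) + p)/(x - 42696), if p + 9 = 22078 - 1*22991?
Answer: -7479/12937 ≈ -0.57811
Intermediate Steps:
f(t) = t**2
p = -922 (p = -9 + (22078 - 1*22991) = -9 + (22078 - 22991) = -9 - 913 = -922)
(f(-214) + p)/(x - 42696) = ((-214)**2 - 922)/(-34926 - 42696) = (45796 - 922)/(-77622) = 44874*(-1/77622) = -7479/12937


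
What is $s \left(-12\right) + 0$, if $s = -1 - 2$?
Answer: $36$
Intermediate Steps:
$s = -3$ ($s = -1 - 2 = -3$)
$s \left(-12\right) + 0 = \left(-3\right) \left(-12\right) + 0 = 36 + 0 = 36$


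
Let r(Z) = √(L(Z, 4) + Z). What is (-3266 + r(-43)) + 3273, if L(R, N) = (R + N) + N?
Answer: 7 + I*√78 ≈ 7.0 + 8.8318*I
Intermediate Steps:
L(R, N) = R + 2*N (L(R, N) = (N + R) + N = R + 2*N)
r(Z) = √(8 + 2*Z) (r(Z) = √((Z + 2*4) + Z) = √((Z + 8) + Z) = √((8 + Z) + Z) = √(8 + 2*Z))
(-3266 + r(-43)) + 3273 = (-3266 + √(8 + 2*(-43))) + 3273 = (-3266 + √(8 - 86)) + 3273 = (-3266 + √(-78)) + 3273 = (-3266 + I*√78) + 3273 = 7 + I*√78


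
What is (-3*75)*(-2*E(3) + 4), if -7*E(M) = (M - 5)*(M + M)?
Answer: -900/7 ≈ -128.57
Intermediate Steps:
E(M) = -2*M*(-5 + M)/7 (E(M) = -(M - 5)*(M + M)/7 = -(-5 + M)*2*M/7 = -2*M*(-5 + M)/7)
(-3*75)*(-2*E(3) + 4) = (-3*75)*(-4*3*(5 - 1*3)/7 + 4) = -225*(-4*3*(5 - 3)/7 + 4) = -225*(-4*3*2/7 + 4) = -225*(-2*12/7 + 4) = -225*(-24/7 + 4) = -225*4/7 = -900/7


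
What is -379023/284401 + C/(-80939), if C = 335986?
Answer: -126232496983/23019132539 ≈ -5.4838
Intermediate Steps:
-379023/284401 + C/(-80939) = -379023/284401 + 335986/(-80939) = -379023*1/284401 + 335986*(-1/80939) = -379023/284401 - 335986/80939 = -126232496983/23019132539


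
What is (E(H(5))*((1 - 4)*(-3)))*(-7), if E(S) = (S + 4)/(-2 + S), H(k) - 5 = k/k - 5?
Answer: 315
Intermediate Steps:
H(k) = 1 (H(k) = 5 + (k/k - 5) = 5 + (1 - 5) = 5 - 4 = 1)
E(S) = (4 + S)/(-2 + S)
(E(H(5))*((1 - 4)*(-3)))*(-7) = (((4 + 1)/(-2 + 1))*((1 - 4)*(-3)))*(-7) = ((5/(-1))*(-3*(-3)))*(-7) = (-1*5*9)*(-7) = -5*9*(-7) = -45*(-7) = 315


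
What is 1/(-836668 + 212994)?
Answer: -1/623674 ≈ -1.6034e-6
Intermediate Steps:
1/(-836668 + 212994) = 1/(-623674) = -1/623674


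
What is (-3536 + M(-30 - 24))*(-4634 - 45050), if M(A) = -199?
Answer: 185569740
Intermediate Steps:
(-3536 + M(-30 - 24))*(-4634 - 45050) = (-3536 - 199)*(-4634 - 45050) = -3735*(-49684) = 185569740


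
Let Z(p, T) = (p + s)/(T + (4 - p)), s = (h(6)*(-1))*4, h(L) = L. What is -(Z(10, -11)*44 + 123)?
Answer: -2707/17 ≈ -159.24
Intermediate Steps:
s = -24 (s = (6*(-1))*4 = -6*4 = -24)
Z(p, T) = (-24 + p)/(4 + T - p) (Z(p, T) = (p - 24)/(T + (4 - p)) = (-24 + p)/(4 + T - p))
-(Z(10, -11)*44 + 123) = -(((-24 + 10)/(4 - 11 - 1*10))*44 + 123) = -((-14/(4 - 11 - 10))*44 + 123) = -((-14/(-17))*44 + 123) = -(-1/17*(-14)*44 + 123) = -((14/17)*44 + 123) = -(616/17 + 123) = -1*2707/17 = -2707/17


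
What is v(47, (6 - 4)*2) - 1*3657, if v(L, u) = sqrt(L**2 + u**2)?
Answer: -3657 + 5*sqrt(89) ≈ -3609.8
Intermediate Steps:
v(47, (6 - 4)*2) - 1*3657 = sqrt(47**2 + ((6 - 4)*2)**2) - 1*3657 = sqrt(2209 + (2*2)**2) - 3657 = sqrt(2209 + 4**2) - 3657 = sqrt(2209 + 16) - 3657 = sqrt(2225) - 3657 = 5*sqrt(89) - 3657 = -3657 + 5*sqrt(89)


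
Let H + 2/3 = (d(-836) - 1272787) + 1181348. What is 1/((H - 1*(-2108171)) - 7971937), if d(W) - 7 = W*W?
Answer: -3/15768908 ≈ -1.9025e-7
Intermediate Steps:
d(W) = 7 + W² (d(W) = 7 + W*W = 7 + W²)
H = 1822390/3 (H = -⅔ + (((7 + (-836)²) - 1272787) + 1181348) = -⅔ + (((7 + 698896) - 1272787) + 1181348) = -⅔ + ((698903 - 1272787) + 1181348) = -⅔ + (-573884 + 1181348) = -⅔ + 607464 = 1822390/3 ≈ 6.0746e+5)
1/((H - 1*(-2108171)) - 7971937) = 1/((1822390/3 - 1*(-2108171)) - 7971937) = 1/((1822390/3 + 2108171) - 7971937) = 1/(8146903/3 - 7971937) = 1/(-15768908/3) = -3/15768908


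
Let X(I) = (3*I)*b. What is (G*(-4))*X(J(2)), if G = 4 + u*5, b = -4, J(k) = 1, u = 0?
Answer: 192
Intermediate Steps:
G = 4 (G = 4 + 0*5 = 4 + 0 = 4)
X(I) = -12*I (X(I) = (3*I)*(-4) = -12*I)
(G*(-4))*X(J(2)) = (4*(-4))*(-12*1) = -16*(-12) = 192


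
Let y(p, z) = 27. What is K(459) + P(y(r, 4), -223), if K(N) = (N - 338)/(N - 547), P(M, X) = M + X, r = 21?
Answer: -1579/8 ≈ -197.38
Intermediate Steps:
K(N) = (-338 + N)/(-547 + N)
K(459) + P(y(r, 4), -223) = (-338 + 459)/(-547 + 459) + (27 - 223) = 121/(-88) - 196 = -1/88*121 - 196 = -11/8 - 196 = -1579/8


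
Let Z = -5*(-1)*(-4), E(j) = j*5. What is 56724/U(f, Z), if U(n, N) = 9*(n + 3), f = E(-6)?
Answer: -18908/81 ≈ -233.43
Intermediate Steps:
E(j) = 5*j
f = -30 (f = 5*(-6) = -30)
Z = -20 (Z = 5*(-4) = -20)
U(n, N) = 27 + 9*n (U(n, N) = 9*(3 + n) = 27 + 9*n)
56724/U(f, Z) = 56724/(27 + 9*(-30)) = 56724/(27 - 270) = 56724/(-243) = 56724*(-1/243) = -18908/81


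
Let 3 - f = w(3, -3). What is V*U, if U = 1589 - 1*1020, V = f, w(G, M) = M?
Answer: 3414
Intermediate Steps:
f = 6 (f = 3 - 1*(-3) = 3 + 3 = 6)
V = 6
U = 569 (U = 1589 - 1020 = 569)
V*U = 6*569 = 3414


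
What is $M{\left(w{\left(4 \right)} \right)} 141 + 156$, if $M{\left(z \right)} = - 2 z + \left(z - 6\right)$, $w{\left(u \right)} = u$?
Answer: $-1254$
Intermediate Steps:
$M{\left(z \right)} = -6 - z$ ($M{\left(z \right)} = - 2 z + \left(z - 6\right) = - 2 z + \left(-6 + z\right) = -6 - z$)
$M{\left(w{\left(4 \right)} \right)} 141 + 156 = \left(-6 - 4\right) 141 + 156 = \left(-10\right) 141 + 156 = -1410 + 156 = -1254$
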